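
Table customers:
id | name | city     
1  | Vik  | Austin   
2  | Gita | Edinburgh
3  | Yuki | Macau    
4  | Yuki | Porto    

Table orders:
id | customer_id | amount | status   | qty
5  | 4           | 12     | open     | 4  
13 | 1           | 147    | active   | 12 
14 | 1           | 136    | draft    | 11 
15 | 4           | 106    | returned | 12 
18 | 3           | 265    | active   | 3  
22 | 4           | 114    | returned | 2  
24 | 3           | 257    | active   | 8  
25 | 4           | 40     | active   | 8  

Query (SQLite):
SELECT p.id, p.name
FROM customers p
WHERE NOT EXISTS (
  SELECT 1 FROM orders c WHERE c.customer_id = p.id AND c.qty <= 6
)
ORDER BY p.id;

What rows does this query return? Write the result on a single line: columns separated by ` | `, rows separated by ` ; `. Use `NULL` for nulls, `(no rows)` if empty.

For each customers row, check whether any orders with matching customer_id has qty <= 6.
Keep rows where that is false.

1 | Vik ; 2 | Gita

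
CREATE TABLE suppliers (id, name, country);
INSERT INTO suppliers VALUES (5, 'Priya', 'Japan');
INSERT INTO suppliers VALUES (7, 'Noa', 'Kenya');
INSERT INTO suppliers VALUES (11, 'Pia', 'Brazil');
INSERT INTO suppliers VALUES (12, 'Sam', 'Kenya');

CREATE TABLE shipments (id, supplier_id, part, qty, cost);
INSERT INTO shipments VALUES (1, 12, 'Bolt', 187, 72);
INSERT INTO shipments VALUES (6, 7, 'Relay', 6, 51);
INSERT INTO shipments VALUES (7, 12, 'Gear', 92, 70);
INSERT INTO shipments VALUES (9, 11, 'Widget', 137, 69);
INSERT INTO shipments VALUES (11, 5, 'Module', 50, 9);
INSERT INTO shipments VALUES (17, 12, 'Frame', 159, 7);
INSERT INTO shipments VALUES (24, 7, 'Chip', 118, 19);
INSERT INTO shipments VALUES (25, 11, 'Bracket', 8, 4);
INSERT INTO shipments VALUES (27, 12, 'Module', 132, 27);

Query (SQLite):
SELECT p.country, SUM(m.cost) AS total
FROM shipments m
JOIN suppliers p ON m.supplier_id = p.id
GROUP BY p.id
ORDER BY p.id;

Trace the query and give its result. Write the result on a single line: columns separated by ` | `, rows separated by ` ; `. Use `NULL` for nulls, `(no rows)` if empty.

Japan | 9 ; Kenya | 70 ; Brazil | 73 ; Kenya | 176

Join each shipments row to its suppliers via supplier_id.
Group joined rows by suppliers.id; compute SUM(m.cost) per group.
  5: ids {11} → SUM(m.cost)=9
  7: ids {6, 24} → SUM(m.cost)=70
  11: ids {9, 25} → SUM(m.cost)=73
  12: ids {1, 7, 17, 27} → SUM(m.cost)=176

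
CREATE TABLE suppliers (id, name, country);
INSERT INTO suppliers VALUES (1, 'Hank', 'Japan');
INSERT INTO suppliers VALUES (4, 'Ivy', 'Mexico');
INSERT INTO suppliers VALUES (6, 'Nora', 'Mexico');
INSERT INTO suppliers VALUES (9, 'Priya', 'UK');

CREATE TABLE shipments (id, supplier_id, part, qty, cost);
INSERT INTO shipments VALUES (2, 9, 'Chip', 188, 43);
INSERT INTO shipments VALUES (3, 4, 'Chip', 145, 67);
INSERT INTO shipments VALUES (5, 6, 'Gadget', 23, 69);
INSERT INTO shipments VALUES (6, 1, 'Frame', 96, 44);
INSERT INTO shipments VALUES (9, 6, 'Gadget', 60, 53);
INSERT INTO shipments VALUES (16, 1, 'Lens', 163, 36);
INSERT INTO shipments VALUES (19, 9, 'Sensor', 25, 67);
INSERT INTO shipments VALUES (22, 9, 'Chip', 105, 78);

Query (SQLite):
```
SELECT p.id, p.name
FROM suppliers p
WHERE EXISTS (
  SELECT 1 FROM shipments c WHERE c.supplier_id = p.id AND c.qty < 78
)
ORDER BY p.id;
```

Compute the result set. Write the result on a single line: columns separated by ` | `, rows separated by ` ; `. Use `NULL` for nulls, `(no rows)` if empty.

For each suppliers row, check whether any shipments with matching supplier_id has qty < 78.
Keep rows where that is true.

6 | Nora ; 9 | Priya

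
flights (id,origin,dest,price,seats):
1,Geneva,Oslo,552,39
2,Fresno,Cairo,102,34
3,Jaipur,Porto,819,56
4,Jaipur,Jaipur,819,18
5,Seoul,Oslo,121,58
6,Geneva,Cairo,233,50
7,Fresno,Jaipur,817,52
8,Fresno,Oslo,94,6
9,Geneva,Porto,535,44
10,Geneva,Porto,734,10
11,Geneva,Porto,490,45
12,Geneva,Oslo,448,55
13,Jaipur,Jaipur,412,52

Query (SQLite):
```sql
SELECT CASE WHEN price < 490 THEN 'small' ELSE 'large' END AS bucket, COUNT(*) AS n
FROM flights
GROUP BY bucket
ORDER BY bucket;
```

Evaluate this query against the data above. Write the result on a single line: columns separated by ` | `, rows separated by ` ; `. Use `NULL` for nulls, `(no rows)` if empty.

Bucket rows by price < 490 → 'small' else 'large'; count each bucket.

large | 7 ; small | 6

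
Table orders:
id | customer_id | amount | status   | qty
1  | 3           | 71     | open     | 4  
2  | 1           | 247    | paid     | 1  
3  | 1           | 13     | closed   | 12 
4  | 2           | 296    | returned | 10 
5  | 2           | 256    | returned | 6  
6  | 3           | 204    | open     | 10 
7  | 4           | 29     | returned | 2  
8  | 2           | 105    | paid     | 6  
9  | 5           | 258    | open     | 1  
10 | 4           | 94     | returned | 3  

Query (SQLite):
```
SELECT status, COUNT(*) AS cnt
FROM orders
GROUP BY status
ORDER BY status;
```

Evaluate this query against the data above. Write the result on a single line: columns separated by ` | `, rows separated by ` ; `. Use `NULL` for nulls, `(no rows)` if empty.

Partition orders by status; compute COUNT(*) within each group.
  closed: ids {3} → COUNT(*)=1
  open: ids {1, 6, 9} → COUNT(*)=3
  paid: ids {2, 8} → COUNT(*)=2
  returned: ids {4, 5, 7, 10} → COUNT(*)=4

closed | 1 ; open | 3 ; paid | 2 ; returned | 4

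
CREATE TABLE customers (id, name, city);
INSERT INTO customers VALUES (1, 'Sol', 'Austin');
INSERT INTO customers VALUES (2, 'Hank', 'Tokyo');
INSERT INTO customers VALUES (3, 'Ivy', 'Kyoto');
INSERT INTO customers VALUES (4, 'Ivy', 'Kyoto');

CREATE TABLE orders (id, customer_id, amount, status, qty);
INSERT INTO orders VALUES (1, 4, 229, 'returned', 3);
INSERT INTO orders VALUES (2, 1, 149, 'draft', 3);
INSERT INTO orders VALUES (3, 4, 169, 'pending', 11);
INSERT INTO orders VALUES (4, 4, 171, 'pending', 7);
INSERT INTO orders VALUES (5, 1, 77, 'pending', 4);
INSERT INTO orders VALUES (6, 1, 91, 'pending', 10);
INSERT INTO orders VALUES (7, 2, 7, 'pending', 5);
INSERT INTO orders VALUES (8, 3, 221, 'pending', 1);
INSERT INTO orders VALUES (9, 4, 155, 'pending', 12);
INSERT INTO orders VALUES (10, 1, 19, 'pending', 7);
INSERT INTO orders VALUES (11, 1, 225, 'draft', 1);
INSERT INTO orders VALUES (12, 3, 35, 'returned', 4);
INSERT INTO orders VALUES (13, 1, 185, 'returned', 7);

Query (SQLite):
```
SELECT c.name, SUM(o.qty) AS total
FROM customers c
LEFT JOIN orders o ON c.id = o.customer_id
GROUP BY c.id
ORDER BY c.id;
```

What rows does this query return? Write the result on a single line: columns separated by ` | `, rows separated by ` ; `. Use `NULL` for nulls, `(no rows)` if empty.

Sol | 32 ; Hank | 5 ; Ivy | 5 ; Ivy | 33

LEFT JOIN keeps every customers row; unmatched ones get NULL for orders columns.
Group by customers.id and compute SUM(o.qty). SUM over an all-NULL group is NULL.
  1: ids {2, 5, 6, 10, 11, 13} → SUM(o.qty)=32
  2: ids {7} → SUM(o.qty)=5
  3: ids {8, 12} → SUM(o.qty)=5
  4: ids {1, 3, 4, 9} → SUM(o.qty)=33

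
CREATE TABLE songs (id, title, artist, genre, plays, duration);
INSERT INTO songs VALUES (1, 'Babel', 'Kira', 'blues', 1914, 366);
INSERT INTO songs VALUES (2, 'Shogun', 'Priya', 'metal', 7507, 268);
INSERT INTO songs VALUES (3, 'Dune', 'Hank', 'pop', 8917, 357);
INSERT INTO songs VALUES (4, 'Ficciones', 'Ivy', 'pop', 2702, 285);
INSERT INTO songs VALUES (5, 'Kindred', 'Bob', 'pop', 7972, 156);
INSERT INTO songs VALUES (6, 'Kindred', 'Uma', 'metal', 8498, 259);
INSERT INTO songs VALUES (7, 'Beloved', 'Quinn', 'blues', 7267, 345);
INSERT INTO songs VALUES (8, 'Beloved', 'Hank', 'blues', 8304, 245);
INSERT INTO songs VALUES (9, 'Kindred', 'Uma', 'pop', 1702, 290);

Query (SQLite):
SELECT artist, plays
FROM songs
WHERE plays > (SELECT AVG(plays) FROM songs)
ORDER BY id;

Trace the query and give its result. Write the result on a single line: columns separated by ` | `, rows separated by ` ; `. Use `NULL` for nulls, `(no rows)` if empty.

Priya | 7507 ; Hank | 8917 ; Bob | 7972 ; Uma | 8498 ; Quinn | 7267 ; Hank | 8304

Scalar subquery: AVG(plays) over all songs rows = 6087.0.
Keep rows where plays > that value.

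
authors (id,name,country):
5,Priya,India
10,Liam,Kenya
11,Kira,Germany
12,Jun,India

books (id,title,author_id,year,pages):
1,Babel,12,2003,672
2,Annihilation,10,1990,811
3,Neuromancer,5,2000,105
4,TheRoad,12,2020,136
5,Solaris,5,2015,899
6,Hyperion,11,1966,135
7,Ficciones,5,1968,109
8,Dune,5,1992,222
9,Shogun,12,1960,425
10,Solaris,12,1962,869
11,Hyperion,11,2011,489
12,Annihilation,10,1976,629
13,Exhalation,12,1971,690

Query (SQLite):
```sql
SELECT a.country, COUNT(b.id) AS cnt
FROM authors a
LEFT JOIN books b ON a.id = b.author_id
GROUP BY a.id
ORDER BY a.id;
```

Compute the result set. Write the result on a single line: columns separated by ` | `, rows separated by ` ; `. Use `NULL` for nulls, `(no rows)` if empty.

LEFT JOIN keeps every authors row; unmatched ones get NULL for books columns.
Group by authors.id and compute COUNT(b.id). COUNT(col) of an all-NULL group is 0.
  5: ids {3, 5, 7, 8} → COUNT(b.id)=4
  10: ids {2, 12} → COUNT(b.id)=2
  11: ids {6, 11} → COUNT(b.id)=2
  12: ids {1, 4, 9, 10, 13} → COUNT(b.id)=5

India | 4 ; Kenya | 2 ; Germany | 2 ; India | 5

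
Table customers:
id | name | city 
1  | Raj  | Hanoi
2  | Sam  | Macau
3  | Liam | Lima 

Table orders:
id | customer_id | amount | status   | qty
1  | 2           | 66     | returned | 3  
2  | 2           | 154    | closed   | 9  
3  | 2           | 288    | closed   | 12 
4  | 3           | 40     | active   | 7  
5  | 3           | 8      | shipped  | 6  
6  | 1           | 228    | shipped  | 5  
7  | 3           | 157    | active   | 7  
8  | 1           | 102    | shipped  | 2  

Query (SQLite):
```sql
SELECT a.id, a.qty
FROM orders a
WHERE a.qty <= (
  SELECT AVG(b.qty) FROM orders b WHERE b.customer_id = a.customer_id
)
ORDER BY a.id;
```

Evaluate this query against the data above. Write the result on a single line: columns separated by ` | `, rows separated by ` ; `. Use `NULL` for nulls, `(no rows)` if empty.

1 | 3 ; 5 | 6 ; 8 | 2

For each orders row a, compute AVG(qty) over rows sharing a.customer_id.
Keep row a if a.qty <= that per-group AVG.
  customer_id=1: AVG(qty) = 3.5
  customer_id=2: AVG(qty) = 8.0
  customer_id=3: AVG(qty) = 6.666667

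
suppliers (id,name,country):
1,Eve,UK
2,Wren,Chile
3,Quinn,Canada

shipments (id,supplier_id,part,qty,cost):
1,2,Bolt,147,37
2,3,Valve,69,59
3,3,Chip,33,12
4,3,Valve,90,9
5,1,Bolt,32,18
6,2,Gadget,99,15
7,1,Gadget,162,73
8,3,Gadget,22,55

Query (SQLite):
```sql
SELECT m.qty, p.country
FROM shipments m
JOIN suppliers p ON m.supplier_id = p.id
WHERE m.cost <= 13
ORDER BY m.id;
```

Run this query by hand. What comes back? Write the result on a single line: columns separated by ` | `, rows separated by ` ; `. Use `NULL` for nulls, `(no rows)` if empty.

33 | Canada ; 90 | Canada

Each shipments row matches the suppliers row where supplier_id = suppliers.id.
Then keep rows with m.cost <= 13.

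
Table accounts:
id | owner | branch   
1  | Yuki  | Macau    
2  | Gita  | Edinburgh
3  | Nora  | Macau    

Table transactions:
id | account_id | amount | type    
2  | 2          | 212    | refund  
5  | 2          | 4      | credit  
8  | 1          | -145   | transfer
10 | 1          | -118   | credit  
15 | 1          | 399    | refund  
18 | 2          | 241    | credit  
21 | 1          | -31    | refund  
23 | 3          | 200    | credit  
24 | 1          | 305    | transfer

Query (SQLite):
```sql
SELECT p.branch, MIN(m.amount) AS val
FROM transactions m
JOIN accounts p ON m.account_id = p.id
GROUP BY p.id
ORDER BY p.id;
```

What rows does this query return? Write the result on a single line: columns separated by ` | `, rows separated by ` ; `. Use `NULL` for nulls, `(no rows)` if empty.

Macau | -145 ; Edinburgh | 4 ; Macau | 200

Join each transactions row to its accounts via account_id.
Group joined rows by accounts.id; compute MIN(m.amount) per group.
  1: ids {8, 10, 15, 21, 24} → MIN(m.amount)=-145
  2: ids {2, 5, 18} → MIN(m.amount)=4
  3: ids {23} → MIN(m.amount)=200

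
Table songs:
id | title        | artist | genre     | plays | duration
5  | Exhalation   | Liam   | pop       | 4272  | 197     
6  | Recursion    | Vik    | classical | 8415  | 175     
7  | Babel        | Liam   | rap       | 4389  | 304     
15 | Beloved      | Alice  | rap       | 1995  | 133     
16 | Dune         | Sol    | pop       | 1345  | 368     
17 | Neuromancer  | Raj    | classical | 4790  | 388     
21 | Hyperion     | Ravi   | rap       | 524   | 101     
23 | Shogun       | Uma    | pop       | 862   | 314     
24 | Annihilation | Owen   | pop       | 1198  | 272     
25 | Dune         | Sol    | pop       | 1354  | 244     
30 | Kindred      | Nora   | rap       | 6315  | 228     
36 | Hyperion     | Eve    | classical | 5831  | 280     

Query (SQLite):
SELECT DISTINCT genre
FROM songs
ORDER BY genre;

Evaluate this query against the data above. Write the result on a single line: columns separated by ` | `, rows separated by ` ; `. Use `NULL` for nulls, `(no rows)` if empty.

classical ; pop ; rap

Collect distinct genre values from songs.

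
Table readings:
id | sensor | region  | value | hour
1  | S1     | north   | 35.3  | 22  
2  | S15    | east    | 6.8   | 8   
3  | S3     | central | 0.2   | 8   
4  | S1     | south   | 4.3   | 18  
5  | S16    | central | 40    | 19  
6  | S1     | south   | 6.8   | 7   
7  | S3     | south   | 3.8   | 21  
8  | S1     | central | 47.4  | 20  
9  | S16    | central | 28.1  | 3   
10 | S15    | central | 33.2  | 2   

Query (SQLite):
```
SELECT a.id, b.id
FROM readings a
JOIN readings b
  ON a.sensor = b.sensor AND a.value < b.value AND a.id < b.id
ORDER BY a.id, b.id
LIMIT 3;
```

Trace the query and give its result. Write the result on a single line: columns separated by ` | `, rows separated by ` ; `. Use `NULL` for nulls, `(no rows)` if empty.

1 | 8 ; 2 | 10 ; 3 | 7

Pairs (a,b) with same sensor, a.value < b.value, a.id < b.id.
sensor groups: S1:{1,4,6,8} S15:{2,10} S16:{5,9} S3:{3,7}
Ordered by (a.id, b.id); first 3.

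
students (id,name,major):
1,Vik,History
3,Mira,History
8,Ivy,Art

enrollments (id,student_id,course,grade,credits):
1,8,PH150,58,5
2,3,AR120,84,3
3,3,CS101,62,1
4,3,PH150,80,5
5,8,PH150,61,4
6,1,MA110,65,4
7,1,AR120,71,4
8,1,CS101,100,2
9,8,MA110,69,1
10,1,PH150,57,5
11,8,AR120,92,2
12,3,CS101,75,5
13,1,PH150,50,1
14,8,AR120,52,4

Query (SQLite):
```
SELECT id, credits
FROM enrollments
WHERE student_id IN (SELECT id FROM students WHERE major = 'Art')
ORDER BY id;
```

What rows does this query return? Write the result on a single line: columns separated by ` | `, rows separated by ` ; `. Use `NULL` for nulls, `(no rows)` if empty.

Inner query: students.id where major = 'Art'.
Outer: keep enrollments rows whose student_id is in that set.
Inner query → {8}

1 | 5 ; 5 | 4 ; 9 | 1 ; 11 | 2 ; 14 | 4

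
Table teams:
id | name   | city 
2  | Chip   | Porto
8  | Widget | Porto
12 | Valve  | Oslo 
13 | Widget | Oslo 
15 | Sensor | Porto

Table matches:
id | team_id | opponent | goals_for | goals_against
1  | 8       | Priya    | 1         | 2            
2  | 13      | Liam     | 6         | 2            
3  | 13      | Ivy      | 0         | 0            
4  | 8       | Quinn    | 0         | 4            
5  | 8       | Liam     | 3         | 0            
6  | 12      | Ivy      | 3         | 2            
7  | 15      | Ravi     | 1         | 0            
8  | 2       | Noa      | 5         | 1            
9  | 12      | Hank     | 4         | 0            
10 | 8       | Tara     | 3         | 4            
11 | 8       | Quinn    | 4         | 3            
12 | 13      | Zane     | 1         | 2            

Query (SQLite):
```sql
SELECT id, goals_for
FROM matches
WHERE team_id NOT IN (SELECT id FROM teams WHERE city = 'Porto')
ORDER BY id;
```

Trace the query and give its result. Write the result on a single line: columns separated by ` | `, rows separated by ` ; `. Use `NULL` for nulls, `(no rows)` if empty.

Inner query: teams.id where city = 'Porto'.
Outer: keep matches rows whose team_id is not in that set.
Inner query → {2, 8, 15}

2 | 6 ; 3 | 0 ; 6 | 3 ; 9 | 4 ; 12 | 1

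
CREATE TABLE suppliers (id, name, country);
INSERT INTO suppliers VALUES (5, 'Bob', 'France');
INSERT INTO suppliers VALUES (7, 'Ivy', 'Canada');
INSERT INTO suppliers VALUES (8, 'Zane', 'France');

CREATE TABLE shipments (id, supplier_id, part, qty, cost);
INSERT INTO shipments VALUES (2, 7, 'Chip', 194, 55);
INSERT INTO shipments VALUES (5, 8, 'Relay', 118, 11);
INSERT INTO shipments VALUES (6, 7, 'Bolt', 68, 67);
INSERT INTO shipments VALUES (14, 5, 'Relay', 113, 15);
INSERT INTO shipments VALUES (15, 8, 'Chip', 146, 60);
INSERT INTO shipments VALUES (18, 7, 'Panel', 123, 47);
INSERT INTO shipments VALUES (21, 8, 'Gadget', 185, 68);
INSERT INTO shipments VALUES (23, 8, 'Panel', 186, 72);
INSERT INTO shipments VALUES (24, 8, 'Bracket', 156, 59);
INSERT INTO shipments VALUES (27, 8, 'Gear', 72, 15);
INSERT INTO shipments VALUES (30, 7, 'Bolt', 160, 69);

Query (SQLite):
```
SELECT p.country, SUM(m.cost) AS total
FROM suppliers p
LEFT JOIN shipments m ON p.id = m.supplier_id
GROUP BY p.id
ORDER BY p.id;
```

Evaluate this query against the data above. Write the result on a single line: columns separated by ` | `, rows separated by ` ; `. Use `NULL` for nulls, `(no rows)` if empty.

France | 15 ; Canada | 238 ; France | 285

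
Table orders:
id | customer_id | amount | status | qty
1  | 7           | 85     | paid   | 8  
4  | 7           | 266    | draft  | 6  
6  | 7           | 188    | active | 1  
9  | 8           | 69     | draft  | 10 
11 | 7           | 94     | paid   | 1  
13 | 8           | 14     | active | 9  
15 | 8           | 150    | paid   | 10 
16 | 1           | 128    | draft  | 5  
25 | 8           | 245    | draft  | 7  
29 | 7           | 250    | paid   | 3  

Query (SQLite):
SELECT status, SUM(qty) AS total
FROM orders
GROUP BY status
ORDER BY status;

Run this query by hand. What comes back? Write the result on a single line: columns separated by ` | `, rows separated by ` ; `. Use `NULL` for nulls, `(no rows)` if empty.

Partition orders by status; compute SUM(qty) within each group.
  active: ids {6, 13} → SUM(qty)=10
  draft: ids {4, 9, 16, 25} → SUM(qty)=28
  paid: ids {1, 11, 15, 29} → SUM(qty)=22

active | 10 ; draft | 28 ; paid | 22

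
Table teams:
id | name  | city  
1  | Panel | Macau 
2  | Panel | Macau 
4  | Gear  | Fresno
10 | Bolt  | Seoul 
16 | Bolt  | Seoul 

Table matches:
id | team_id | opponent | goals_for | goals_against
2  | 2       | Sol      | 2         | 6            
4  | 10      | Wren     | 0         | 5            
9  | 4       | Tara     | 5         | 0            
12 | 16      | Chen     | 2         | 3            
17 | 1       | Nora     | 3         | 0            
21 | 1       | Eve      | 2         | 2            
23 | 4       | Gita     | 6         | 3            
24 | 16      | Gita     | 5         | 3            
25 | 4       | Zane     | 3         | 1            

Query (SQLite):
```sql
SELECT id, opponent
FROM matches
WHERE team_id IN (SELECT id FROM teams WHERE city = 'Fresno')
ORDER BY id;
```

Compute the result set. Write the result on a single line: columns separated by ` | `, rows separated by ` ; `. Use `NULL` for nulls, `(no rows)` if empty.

Inner query: teams.id where city = 'Fresno'.
Outer: keep matches rows whose team_id is in that set.
Inner query → {4}

9 | Tara ; 23 | Gita ; 25 | Zane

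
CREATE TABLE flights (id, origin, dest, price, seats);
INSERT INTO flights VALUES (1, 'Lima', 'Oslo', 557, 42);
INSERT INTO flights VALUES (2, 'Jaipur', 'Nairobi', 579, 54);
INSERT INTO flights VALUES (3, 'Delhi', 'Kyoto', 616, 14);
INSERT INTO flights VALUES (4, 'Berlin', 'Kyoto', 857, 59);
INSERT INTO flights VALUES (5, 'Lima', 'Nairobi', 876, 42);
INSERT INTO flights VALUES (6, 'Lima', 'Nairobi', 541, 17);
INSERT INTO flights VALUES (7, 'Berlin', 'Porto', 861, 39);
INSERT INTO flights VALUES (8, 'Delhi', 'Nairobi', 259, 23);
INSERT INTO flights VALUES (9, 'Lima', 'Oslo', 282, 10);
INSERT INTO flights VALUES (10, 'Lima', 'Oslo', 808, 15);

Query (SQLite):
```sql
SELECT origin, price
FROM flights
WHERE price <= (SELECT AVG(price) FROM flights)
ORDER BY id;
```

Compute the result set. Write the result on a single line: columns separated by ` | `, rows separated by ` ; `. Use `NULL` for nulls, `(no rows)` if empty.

Lima | 557 ; Jaipur | 579 ; Delhi | 616 ; Lima | 541 ; Delhi | 259 ; Lima | 282

Scalar subquery: AVG(price) over all flights rows = 623.6.
Keep rows where price <= that value.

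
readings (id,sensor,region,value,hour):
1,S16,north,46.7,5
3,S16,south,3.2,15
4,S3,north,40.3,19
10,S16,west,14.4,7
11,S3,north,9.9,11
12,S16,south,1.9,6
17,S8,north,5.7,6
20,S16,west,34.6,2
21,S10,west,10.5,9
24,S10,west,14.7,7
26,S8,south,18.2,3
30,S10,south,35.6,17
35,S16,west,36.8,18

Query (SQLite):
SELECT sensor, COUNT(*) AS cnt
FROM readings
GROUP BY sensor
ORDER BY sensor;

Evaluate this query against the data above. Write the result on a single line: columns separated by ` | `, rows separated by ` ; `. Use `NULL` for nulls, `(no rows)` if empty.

S10 | 3 ; S16 | 6 ; S3 | 2 ; S8 | 2

Partition readings by sensor; compute COUNT(*) within each group.
  S10: ids {21, 24, 30} → COUNT(*)=3
  S16: ids {1, 3, 10, 12, 20, 35} → COUNT(*)=6
  S3: ids {4, 11} → COUNT(*)=2
  S8: ids {17, 26} → COUNT(*)=2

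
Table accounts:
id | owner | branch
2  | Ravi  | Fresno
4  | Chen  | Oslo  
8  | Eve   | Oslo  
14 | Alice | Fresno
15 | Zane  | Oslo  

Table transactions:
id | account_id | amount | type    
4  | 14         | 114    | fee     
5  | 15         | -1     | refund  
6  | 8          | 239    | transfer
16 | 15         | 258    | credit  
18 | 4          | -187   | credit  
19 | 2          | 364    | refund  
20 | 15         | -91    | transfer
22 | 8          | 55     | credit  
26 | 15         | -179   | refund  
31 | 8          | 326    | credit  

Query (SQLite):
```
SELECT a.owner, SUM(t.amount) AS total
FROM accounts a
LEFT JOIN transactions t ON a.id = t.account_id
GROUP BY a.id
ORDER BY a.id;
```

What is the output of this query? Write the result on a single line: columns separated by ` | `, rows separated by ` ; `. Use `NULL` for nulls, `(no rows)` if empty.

LEFT JOIN keeps every accounts row; unmatched ones get NULL for transactions columns.
Group by accounts.id and compute SUM(t.amount). SUM over an all-NULL group is NULL.
  2: ids {19} → SUM(t.amount)=364
  4: ids {18} → SUM(t.amount)=-187
  8: ids {6, 22, 31} → SUM(t.amount)=620
  14: ids {4} → SUM(t.amount)=114
  15: ids {5, 16, 20, 26} → SUM(t.amount)=-13

Ravi | 364 ; Chen | -187 ; Eve | 620 ; Alice | 114 ; Zane | -13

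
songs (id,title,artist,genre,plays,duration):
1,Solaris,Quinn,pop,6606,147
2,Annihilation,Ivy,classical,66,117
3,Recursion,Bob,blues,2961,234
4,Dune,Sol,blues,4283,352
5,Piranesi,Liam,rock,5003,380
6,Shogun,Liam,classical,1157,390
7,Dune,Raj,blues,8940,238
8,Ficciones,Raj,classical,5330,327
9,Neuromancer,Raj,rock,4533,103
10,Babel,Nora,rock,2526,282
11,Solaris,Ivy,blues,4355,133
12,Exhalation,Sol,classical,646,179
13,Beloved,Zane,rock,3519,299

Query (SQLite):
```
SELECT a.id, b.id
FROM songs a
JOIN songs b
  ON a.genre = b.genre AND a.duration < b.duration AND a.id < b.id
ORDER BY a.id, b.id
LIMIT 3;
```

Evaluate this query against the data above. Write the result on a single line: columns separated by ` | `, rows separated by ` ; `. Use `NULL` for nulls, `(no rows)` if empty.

Pairs (a,b) with same genre, a.duration < b.duration, a.id < b.id.
genre groups: blues:{3,4,7,11} classical:{2,6,8,12} pop:{1} rock:{5,9,10,13}
Ordered by (a.id, b.id); first 3.

2 | 6 ; 2 | 8 ; 2 | 12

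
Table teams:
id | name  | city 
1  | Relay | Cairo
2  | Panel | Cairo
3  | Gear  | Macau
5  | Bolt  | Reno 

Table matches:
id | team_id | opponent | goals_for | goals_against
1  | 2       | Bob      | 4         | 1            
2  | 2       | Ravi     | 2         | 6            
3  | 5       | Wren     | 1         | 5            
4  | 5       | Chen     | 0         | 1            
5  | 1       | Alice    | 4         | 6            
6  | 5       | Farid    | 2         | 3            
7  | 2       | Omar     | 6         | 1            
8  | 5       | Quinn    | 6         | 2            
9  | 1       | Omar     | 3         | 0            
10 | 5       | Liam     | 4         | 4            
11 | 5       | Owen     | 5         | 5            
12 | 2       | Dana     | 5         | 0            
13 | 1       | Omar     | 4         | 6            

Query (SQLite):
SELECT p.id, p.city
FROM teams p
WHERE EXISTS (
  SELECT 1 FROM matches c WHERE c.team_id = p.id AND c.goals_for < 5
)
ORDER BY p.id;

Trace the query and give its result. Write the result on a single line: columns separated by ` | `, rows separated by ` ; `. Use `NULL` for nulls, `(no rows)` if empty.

1 | Cairo ; 2 | Cairo ; 5 | Reno

For each teams row, check whether any matches with matching team_id has goals_for < 5.
Keep rows where that is true.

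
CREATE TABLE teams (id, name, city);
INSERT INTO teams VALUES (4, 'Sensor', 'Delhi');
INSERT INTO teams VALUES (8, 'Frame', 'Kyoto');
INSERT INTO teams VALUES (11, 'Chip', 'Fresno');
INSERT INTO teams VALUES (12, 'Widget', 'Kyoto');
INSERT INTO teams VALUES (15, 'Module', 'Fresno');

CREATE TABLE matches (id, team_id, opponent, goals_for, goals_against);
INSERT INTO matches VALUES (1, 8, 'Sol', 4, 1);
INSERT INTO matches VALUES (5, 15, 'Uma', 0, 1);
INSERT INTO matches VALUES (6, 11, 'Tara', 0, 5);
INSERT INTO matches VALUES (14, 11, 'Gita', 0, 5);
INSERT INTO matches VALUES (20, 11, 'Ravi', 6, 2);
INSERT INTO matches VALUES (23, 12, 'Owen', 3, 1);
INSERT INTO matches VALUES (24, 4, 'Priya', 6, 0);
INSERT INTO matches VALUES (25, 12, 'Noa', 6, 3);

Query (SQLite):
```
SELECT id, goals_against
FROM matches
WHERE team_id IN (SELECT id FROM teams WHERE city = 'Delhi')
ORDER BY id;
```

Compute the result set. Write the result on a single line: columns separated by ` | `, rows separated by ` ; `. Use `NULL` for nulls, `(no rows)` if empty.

Inner query: teams.id where city = 'Delhi'.
Outer: keep matches rows whose team_id is in that set.
Inner query → {4}

24 | 0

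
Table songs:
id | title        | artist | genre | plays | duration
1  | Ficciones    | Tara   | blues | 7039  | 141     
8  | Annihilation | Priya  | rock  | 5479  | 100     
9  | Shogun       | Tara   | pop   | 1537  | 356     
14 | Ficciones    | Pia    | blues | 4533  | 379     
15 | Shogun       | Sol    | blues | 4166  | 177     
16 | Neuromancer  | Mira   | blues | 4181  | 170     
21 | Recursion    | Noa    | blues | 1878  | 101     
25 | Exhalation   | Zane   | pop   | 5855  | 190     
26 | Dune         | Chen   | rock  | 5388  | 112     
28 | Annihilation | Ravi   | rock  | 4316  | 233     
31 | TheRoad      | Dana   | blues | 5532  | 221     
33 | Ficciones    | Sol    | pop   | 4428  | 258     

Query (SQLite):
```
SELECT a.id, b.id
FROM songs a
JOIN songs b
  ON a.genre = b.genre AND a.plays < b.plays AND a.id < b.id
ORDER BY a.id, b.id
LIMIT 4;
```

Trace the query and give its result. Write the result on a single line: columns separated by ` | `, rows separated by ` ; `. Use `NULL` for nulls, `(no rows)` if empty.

Pairs (a,b) with same genre, a.plays < b.plays, a.id < b.id.
genre groups: blues:{1,14,15,16,21,31} pop:{9,25,33} rock:{8,26,28}
Ordered by (a.id, b.id); first 4.

9 | 25 ; 9 | 33 ; 14 | 31 ; 15 | 16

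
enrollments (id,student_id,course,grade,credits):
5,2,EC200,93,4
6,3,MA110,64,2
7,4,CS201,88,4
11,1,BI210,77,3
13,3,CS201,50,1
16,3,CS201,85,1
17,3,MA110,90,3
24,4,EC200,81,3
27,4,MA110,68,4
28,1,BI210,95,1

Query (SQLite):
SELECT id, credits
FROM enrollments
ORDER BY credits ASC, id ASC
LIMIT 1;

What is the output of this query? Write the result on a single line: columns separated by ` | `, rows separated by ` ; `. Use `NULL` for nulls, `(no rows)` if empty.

13 | 1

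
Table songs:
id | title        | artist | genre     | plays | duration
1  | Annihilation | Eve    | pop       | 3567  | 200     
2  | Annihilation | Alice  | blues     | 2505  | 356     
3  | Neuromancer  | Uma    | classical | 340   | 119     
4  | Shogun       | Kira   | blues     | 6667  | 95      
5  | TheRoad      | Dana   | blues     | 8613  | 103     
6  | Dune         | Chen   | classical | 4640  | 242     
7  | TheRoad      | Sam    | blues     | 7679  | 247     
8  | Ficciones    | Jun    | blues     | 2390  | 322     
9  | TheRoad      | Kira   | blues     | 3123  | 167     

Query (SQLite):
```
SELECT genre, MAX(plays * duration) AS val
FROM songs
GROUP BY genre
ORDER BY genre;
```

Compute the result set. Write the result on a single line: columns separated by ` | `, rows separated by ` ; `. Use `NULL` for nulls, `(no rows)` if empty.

blues | 1896713 ; classical | 1122880 ; pop | 713400

For each row compute plays * duration.
Group by genre; take MAX of the expression per group.
  blues: ids {2, 4, 5, 7, 8, 9} → MAX(plays * duration)=1896713
  classical: ids {3, 6} → MAX(plays * duration)=1122880
  pop: ids {1} → MAX(plays * duration)=713400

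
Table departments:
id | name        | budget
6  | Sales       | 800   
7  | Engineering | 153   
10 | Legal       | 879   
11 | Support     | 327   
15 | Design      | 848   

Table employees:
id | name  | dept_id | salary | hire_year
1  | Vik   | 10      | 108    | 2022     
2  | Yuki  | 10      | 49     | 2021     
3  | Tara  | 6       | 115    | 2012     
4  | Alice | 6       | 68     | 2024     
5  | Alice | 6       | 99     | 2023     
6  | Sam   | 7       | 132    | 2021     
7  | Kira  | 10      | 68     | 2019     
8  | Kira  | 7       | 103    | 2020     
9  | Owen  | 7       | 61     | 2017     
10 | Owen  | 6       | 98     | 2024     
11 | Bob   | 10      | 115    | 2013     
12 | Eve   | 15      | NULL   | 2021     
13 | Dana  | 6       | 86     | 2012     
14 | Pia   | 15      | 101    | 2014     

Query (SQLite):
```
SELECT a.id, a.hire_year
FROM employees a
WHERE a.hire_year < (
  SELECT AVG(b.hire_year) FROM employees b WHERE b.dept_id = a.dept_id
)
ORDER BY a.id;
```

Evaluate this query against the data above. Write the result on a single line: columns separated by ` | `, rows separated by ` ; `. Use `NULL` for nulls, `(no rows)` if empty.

For each employees row a, compute AVG(hire_year) over rows sharing a.dept_id.
Keep row a if a.hire_year < that per-group AVG.
  dept_id=6: AVG(hire_year) = 2019.0
  dept_id=7: AVG(hire_year) = 2019.333333
  dept_id=10: AVG(hire_year) = 2018.75
  dept_id=15: AVG(hire_year) = 2017.5

3 | 2012 ; 9 | 2017 ; 11 | 2013 ; 13 | 2012 ; 14 | 2014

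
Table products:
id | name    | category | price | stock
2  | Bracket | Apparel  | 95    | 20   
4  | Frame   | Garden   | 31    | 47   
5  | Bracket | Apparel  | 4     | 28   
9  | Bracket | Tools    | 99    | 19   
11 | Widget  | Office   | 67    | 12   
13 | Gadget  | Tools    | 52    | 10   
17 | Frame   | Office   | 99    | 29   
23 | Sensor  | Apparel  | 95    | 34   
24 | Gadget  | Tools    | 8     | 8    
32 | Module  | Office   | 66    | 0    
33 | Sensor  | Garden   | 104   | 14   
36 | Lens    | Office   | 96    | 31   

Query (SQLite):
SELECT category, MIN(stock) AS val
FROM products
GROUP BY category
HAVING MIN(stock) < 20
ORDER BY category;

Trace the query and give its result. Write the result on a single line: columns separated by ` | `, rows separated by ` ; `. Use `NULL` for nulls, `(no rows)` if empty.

Partition products by category; compute MIN(stock) within each group.
HAVING: keep groups where MIN(stock) < 20.
  Apparel: ids {2, 5, 23} → MIN(stock)=20
  Garden: ids {4, 33} → MIN(stock)=14
  Office: ids {11, 17, 32, 36} → MIN(stock)=0
  Tools: ids {9, 13, 24} → MIN(stock)=8

Garden | 14 ; Office | 0 ; Tools | 8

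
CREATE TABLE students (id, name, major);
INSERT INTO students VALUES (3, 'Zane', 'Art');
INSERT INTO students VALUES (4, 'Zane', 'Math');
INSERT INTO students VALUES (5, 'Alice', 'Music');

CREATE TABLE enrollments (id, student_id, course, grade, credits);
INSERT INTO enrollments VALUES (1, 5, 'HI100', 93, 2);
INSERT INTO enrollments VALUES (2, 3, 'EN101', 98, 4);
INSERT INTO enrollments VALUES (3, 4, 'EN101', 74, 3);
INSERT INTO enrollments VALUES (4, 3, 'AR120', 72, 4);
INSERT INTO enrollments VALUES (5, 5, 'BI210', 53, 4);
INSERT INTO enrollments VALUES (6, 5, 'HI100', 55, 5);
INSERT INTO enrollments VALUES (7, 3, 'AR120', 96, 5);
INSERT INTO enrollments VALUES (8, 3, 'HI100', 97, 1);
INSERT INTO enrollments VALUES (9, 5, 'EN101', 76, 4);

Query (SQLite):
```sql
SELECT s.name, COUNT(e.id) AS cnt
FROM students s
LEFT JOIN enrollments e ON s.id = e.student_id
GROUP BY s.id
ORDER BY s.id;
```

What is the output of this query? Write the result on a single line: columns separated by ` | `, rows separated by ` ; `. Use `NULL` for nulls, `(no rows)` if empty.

Zane | 4 ; Zane | 1 ; Alice | 4

LEFT JOIN keeps every students row; unmatched ones get NULL for enrollments columns.
Group by students.id and compute COUNT(e.id). COUNT(col) of an all-NULL group is 0.
  3: ids {2, 4, 7, 8} → COUNT(e.id)=4
  4: ids {3} → COUNT(e.id)=1
  5: ids {1, 5, 6, 9} → COUNT(e.id)=4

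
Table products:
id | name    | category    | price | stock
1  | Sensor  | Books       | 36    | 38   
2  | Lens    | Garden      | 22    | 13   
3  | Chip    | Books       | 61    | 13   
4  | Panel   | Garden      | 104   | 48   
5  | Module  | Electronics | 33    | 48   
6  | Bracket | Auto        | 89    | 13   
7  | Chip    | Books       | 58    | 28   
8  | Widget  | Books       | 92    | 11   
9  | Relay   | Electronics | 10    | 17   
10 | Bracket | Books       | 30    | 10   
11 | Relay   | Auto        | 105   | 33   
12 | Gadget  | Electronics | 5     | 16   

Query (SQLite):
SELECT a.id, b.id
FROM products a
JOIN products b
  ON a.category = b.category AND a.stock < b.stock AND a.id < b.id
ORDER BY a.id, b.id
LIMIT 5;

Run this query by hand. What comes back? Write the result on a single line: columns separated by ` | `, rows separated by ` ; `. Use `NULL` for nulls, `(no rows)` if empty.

Pairs (a,b) with same category, a.stock < b.stock, a.id < b.id.
category groups: Auto:{6,11} Books:{1,3,7,8,10} Electronics:{5,9,12} Garden:{2,4}
Ordered by (a.id, b.id); first 5.

2 | 4 ; 3 | 7 ; 6 | 11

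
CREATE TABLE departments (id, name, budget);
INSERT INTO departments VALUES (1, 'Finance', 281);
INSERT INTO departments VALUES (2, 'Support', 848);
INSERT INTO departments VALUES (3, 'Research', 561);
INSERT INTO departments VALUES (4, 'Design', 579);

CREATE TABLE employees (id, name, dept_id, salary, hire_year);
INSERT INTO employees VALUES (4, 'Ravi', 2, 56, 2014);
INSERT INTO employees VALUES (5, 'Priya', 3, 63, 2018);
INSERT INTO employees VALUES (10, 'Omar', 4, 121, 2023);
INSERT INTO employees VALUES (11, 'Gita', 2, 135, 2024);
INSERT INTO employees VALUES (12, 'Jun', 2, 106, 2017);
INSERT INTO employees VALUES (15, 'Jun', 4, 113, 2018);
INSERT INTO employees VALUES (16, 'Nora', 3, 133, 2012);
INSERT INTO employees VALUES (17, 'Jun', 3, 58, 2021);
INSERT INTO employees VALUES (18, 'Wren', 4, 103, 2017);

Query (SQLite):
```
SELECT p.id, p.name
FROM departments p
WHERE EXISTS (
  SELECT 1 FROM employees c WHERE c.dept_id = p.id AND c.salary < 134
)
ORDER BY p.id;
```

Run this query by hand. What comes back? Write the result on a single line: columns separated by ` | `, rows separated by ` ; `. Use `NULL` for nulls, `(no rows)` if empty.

2 | Support ; 3 | Research ; 4 | Design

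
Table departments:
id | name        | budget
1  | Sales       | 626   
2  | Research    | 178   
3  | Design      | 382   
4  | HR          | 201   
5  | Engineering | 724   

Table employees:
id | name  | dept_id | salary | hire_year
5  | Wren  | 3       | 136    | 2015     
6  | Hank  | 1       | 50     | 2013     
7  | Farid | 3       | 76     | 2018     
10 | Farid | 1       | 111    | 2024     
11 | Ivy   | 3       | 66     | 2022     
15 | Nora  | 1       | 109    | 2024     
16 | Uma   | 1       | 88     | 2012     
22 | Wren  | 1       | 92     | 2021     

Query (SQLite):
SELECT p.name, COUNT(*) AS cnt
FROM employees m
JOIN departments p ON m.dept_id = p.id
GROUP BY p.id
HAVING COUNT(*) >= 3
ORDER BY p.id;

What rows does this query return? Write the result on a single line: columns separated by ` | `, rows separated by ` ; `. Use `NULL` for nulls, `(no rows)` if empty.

Sales | 5 ; Design | 3

Join each employees row to its departments via dept_id.
Group joined rows by departments.id; compute COUNT(*) per group.
HAVING: keep groups with count ≥ 3.
  1: ids {6, 10, 15, 16, 22} → COUNT(*)=5
  3: ids {5, 7, 11} → COUNT(*)=3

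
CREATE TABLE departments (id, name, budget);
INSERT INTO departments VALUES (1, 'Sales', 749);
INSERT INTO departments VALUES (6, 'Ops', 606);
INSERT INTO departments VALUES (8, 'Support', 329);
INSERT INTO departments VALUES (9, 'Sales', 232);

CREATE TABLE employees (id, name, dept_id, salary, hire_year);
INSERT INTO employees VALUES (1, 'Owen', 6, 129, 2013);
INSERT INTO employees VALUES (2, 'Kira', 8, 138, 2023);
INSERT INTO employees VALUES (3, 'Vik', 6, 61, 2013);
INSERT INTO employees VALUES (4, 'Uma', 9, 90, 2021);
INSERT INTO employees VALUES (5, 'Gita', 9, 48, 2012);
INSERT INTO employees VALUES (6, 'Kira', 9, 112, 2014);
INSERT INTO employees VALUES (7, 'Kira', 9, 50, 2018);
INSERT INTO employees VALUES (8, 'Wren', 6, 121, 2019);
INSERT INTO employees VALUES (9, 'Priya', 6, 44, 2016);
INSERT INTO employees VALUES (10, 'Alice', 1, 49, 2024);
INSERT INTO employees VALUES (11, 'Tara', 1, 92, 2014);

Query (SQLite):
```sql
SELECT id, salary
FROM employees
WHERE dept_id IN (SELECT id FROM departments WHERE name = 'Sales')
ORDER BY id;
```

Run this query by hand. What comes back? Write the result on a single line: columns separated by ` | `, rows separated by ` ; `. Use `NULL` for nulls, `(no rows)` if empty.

4 | 90 ; 5 | 48 ; 6 | 112 ; 7 | 50 ; 10 | 49 ; 11 | 92

Inner query: departments.id where name = 'Sales'.
Outer: keep employees rows whose dept_id is in that set.
Inner query → {1, 9}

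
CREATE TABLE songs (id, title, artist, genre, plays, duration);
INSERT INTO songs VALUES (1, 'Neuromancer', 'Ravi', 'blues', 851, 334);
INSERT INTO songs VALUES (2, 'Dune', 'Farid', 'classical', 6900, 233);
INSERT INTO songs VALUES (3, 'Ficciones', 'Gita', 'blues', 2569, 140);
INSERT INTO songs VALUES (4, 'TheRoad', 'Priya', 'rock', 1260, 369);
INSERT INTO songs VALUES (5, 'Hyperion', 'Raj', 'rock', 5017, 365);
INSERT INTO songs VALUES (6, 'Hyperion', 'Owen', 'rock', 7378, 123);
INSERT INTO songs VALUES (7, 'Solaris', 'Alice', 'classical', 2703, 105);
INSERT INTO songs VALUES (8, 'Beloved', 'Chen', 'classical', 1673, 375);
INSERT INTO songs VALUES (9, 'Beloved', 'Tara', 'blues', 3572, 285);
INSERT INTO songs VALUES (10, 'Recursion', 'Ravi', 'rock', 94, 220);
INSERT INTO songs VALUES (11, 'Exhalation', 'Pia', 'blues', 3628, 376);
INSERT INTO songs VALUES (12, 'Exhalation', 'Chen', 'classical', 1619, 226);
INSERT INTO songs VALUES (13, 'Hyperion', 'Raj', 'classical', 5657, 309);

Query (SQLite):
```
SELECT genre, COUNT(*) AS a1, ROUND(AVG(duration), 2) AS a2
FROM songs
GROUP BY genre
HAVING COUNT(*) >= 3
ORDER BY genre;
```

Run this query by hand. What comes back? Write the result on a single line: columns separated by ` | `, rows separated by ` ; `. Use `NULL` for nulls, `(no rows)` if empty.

Group songs by genre.
Per group compute: COUNT(*), ROUND(AVG(duration), 2).
HAVING: drop groups with fewer than 3 rows.
  blues: ids {1, 3, 9, 11} → COUNT(*)=4, ROUND(AVG(duration), 2)=283.75
  classical: ids {2, 7, 8, 12, 13} → COUNT(*)=5, ROUND(AVG(duration), 2)=249.6
  rock: ids {4, 5, 6, 10} → COUNT(*)=4, ROUND(AVG(duration), 2)=269.25

blues | 4 | 283.75 ; classical | 5 | 249.6 ; rock | 4 | 269.25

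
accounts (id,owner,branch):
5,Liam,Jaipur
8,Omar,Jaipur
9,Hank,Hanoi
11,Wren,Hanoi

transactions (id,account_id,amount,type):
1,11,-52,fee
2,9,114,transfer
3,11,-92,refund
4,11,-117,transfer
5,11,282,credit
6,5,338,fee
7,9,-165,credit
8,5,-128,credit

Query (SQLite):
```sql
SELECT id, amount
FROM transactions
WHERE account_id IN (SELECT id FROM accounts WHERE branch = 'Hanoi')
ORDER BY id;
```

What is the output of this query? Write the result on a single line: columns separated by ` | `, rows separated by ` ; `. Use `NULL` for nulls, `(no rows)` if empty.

1 | -52 ; 2 | 114 ; 3 | -92 ; 4 | -117 ; 5 | 282 ; 7 | -165

Inner query: accounts.id where branch = 'Hanoi'.
Outer: keep transactions rows whose account_id is in that set.
Inner query → {9, 11}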